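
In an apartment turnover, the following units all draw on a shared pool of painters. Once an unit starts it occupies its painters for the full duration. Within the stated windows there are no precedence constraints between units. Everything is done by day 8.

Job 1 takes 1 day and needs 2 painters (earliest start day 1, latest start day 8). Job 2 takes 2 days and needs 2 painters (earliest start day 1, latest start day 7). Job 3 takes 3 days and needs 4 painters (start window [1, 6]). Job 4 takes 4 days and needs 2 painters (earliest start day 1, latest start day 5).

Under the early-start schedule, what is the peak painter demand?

10

Early-start schedule: Job 1@1, Job 2@1, Job 3@1, Job 4@1.
Load per day: day 1: 10, day 2: 8, day 3: 6, day 4: 2, day 5: 0, day 6: 0, day 7: 0, day 8: 0.
Peak is 10.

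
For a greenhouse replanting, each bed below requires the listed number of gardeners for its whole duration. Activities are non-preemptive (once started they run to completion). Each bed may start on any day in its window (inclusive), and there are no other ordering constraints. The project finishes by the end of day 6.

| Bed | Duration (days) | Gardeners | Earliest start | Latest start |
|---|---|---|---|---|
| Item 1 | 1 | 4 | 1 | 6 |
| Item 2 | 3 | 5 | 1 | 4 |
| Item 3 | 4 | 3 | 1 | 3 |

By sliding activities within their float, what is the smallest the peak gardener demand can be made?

8

Early-start (Item 1@1, Item 2@1, Item 3@1) gives peak 12: d1:12  d2:8  d3:8  d4:3  d5:0  d6:0.
Shift Item 2→2.
Schedule Item 1@1, Item 2@2, Item 3@1: d1:7  d2:8  d3:8  d4:8  d5:0  d6:0 — peak 8.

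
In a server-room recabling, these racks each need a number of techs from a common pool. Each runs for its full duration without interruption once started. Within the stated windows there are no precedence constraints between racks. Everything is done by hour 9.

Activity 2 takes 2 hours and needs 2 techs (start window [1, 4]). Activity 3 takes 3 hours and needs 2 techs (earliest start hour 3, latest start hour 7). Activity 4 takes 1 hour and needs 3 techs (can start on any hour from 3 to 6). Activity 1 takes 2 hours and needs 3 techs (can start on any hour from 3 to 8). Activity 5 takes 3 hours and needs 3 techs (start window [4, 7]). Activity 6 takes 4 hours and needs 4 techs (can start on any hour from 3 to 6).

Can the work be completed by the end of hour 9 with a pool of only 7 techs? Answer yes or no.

Schedule Activity 2@1, Activity 3@3, Activity 4@3, Activity 1@4, Activity 5@6, Activity 6@6: h1:2  h2:2  h3:5  h4:5  h5:5  h6:7  h7:7  h8:7  h9:4 — peak 7 ≤ 7.

yes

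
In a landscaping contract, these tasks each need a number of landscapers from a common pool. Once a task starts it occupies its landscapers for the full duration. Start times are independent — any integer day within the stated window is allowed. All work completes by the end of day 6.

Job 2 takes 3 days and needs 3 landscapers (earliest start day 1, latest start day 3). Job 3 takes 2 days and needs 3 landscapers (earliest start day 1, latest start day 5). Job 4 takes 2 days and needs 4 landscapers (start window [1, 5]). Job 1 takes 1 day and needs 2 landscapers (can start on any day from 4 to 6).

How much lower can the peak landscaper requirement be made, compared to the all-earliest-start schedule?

4

Early-start peak: d1:10  d2:10  d3:3  d4:2  d5:0  d6:0 ⇒ 10.
Leveled (Job 2@1, Job 3@1, Job 4@4, Job 1@4): d1:6  d2:6  d3:3  d4:6  d5:4  d6:0 ⇒ 6.
Reduction 10 − 6 = 4.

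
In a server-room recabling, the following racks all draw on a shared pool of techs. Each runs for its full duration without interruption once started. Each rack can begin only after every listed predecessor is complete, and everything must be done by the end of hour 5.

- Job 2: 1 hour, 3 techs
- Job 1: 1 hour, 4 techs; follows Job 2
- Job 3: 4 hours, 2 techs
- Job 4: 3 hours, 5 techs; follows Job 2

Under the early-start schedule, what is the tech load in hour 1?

5

At early start, hour 1 has: Job 2, Job 3.
Demand: 3 + 2 = 5.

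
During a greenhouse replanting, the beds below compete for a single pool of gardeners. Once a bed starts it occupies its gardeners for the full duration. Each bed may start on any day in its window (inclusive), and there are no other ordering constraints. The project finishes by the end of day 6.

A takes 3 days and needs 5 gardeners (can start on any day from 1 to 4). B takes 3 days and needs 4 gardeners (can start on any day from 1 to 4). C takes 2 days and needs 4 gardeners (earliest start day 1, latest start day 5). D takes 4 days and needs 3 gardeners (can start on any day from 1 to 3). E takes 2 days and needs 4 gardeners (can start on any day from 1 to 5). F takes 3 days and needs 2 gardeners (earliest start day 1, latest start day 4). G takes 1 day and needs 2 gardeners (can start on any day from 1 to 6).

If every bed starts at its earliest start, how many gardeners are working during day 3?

14

At early start, day 3 has: A, B, D, F.
Demand: 5 + 4 + 3 + 2 = 14.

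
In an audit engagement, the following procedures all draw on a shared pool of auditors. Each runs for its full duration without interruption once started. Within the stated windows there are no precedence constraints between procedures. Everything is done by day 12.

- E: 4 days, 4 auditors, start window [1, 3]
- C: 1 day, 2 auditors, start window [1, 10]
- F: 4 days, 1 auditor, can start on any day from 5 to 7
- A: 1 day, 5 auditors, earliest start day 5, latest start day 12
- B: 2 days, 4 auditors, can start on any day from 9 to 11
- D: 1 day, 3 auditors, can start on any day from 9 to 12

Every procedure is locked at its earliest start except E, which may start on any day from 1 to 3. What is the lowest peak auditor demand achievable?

7

E@1: d1:6  d2:4  d3:4  d4:4  d5:6  d6:1  d7:1  d8:1  d9:7  d10:4  d11:0  d12:0 → peak 7
E@2: d1:2  d2:4  d3:4  d4:4  d5:10  d6:1  d7:1  d8:1  d9:7  d10:4  d11:0  d12:0 → peak 10
E@3: d1:2  d2:0  d3:4  d4:4  d5:10  d6:5  d7:1  d8:1  d9:7  d10:4  d11:0  d12:0 → peak 10
Best is E@1, peak 7.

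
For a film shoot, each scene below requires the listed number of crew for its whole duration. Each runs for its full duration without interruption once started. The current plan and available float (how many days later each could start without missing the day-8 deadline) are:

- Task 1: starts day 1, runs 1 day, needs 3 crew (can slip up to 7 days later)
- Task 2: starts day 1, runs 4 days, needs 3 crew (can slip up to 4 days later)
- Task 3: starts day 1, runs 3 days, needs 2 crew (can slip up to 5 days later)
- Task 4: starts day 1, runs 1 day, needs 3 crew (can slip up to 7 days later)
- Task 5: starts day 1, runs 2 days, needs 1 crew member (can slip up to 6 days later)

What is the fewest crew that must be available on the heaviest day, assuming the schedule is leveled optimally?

Early-start (Task 1@1, Task 2@1, Task 3@1, Task 4@1, Task 5@1) gives peak 12: d1:12  d2:6  d3:5  d4:3  d5:0  d6:0  d7:0  d8:0.
Shift Task 2→2, Task 4→6, Task 5→4.
Schedule Task 1@1, Task 2@2, Task 3@1, Task 4@6, Task 5@4: d1:5  d2:5  d3:5  d4:4  d5:4  d6:3  d7:0  d8:0 — peak 5.

5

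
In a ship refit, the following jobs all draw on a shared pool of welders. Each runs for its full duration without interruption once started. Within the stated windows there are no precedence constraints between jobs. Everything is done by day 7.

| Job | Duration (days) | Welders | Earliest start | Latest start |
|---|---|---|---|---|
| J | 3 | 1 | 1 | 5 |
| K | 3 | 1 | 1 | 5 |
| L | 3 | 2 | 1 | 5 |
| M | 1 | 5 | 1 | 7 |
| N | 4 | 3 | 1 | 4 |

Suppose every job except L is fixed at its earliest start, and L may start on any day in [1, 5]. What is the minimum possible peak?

L@1: d1:12  d2:7  d3:7  d4:3  d5:0  d6:0  d7:0 → peak 12
L@2: d1:10  d2:7  d3:7  d4:5  d5:0  d6:0  d7:0 → peak 10
L@3: d1:10  d2:5  d3:7  d4:5  d5:2  d6:0  d7:0 → peak 10
L@4: d1:10  d2:5  d3:5  d4:5  d5:2  d6:2  d7:0 → peak 10
L@5: d1:10  d2:5  d3:5  d4:3  d5:2  d6:2  d7:2 → peak 10
Best is L@2, peak 10.

10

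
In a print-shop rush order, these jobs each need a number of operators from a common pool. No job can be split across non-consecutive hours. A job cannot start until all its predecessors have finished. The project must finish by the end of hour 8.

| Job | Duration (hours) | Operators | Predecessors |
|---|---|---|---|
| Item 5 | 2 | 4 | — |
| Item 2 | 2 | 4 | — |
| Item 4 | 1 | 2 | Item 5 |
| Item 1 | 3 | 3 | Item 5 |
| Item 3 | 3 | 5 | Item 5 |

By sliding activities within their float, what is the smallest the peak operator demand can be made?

7

Early-start (Item 5@1, Item 2@1, Item 4@3, Item 1@3, Item 3@3) gives peak 10: h1:8  h2:8  h3:10  h4:8  h5:8  h6:0  h7:0  h8:0.
Shift Item 2→3, Item 4→5, Item 3→6.
Schedule Item 5@1, Item 2@3, Item 4@5, Item 1@3, Item 3@6: h1:4  h2:4  h3:7  h4:7  h5:5  h6:5  h7:5  h8:5 — peak 7.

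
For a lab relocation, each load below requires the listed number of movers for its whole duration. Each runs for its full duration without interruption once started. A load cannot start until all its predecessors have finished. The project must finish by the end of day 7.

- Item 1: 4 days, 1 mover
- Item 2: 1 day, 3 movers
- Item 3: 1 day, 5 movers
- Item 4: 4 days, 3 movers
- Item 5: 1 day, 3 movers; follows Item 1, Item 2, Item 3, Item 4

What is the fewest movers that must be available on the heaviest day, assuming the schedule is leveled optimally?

5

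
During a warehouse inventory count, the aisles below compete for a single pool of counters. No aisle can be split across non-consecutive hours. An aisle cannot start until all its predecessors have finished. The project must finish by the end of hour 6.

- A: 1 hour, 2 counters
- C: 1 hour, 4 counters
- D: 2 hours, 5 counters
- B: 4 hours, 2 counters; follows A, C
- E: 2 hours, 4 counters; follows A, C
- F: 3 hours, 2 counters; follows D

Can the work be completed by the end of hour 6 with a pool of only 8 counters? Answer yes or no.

Schedule A@1, C@1, D@2, B@2, E@4, F@4: h1:6  h2:7  h3:7  h4:8  h5:8  h6:2 — peak 8 ≤ 8.

yes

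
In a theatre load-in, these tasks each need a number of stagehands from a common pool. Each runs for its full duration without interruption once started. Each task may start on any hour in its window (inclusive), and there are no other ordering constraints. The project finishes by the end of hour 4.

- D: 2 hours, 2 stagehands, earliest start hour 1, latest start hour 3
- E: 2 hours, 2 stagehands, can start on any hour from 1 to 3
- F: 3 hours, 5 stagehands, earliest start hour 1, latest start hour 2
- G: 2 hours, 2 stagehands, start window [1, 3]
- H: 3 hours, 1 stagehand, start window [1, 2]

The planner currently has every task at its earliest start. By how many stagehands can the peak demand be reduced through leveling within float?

2

Early-start peak: h1:12  h2:12  h3:6  h4:0 ⇒ 12.
Leveled (D@1, E@1, F@1, G@3, H@1): h1:10  h2:10  h3:8  h4:2 ⇒ 10.
Reduction 12 − 10 = 2.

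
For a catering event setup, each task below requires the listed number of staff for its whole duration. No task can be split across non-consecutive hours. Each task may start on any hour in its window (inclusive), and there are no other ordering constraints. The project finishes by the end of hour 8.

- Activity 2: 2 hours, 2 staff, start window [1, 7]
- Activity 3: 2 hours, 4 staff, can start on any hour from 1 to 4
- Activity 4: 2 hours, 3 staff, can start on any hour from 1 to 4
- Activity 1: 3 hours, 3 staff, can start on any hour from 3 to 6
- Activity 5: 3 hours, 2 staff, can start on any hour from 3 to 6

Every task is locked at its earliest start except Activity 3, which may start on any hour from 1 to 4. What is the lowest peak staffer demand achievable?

Activity 3@1: h1:9  h2:9  h3:5  h4:5  h5:5  h6:0  h7:0  h8:0 → peak 9
Activity 3@2: h1:5  h2:9  h3:9  h4:5  h5:5  h6:0  h7:0  h8:0 → peak 9
Activity 3@3: h1:5  h2:5  h3:9  h4:9  h5:5  h6:0  h7:0  h8:0 → peak 9
Activity 3@4: h1:5  h2:5  h3:5  h4:9  h5:9  h6:0  h7:0  h8:0 → peak 9
Best is Activity 3@1, peak 9.

9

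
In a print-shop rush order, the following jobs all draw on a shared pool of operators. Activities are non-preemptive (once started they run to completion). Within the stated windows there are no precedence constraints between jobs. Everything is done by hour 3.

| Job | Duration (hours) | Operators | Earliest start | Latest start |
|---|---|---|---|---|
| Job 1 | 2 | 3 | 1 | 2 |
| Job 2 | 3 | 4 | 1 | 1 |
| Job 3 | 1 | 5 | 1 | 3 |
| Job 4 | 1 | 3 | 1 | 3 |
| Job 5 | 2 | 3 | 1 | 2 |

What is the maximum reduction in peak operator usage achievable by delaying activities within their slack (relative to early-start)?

Early-start peak: h1:18  h2:10  h3:4 ⇒ 18.
Leveled (Job 1@1, Job 2@1, Job 3@1, Job 4@3, Job 5@2): h1:12  h2:10  h3:10 ⇒ 12.
Reduction 18 − 12 = 6.

6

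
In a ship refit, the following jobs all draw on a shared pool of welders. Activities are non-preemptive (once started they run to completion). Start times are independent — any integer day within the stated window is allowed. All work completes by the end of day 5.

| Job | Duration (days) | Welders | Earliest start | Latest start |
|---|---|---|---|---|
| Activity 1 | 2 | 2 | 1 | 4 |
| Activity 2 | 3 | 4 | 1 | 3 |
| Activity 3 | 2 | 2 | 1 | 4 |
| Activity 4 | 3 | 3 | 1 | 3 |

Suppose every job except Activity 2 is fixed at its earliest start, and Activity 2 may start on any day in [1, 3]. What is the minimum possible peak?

7

Activity 2@1: d1:11  d2:11  d3:7  d4:0  d5:0 → peak 11
Activity 2@2: d1:7  d2:11  d3:7  d4:4  d5:0 → peak 11
Activity 2@3: d1:7  d2:7  d3:7  d4:4  d5:4 → peak 7
Best is Activity 2@3, peak 7.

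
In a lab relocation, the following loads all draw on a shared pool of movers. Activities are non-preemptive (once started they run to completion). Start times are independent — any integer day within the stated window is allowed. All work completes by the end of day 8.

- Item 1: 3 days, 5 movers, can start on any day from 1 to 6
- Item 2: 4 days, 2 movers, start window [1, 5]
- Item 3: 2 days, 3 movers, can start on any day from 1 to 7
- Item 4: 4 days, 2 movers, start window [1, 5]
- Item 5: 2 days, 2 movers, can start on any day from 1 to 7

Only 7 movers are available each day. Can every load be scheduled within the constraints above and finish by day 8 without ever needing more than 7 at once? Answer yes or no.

Schedule Item 1@1, Item 2@1, Item 3@4, Item 4@4, Item 5@5: d1:7  d2:7  d3:7  d4:7  d5:7  d6:4  d7:2  d8:0 — peak 7 ≤ 7.

yes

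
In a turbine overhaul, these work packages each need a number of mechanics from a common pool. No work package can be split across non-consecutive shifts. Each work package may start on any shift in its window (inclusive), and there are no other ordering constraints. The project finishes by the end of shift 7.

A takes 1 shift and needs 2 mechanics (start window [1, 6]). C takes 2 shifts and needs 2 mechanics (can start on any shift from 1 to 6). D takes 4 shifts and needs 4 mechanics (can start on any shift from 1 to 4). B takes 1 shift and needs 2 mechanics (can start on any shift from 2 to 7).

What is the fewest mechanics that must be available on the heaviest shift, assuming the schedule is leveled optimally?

4

Early-start (A@1, C@1, D@1, B@2) gives peak 8: s1:8  s2:8  s3:4  s4:4  s5:0  s6:0  s7:0.
Shift D→3.
Schedule A@1, C@1, D@3, B@2: s1:4  s2:4  s3:4  s4:4  s5:4  s6:4  s7:0 — peak 4.
Total mechanic-shifts = 24 over 7 shifts ⇒ peak ≥ ⌈24/7⌉ = 4, so 4 is optimal.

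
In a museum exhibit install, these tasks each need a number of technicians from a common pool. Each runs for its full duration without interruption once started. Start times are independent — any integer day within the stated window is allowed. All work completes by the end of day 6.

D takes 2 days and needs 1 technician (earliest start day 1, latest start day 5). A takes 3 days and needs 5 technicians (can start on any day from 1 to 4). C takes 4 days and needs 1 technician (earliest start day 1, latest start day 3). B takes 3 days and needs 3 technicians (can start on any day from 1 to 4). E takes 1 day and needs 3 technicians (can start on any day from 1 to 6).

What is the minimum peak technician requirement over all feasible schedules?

Early-start (D@1, A@1, C@1, B@1, E@1) gives peak 13: d1:13  d2:10  d3:9  d4:1  d5:0  d6:0.
Shift D→2, A→4, C→2.
Schedule D@2, A@4, C@2, B@1, E@1: d1:6  d2:5  d3:5  d4:6  d5:6  d6:5 — peak 6.
Total technician-days = 33 over 6 days ⇒ peak ≥ ⌈33/6⌉ = 6, so 6 is optimal.

6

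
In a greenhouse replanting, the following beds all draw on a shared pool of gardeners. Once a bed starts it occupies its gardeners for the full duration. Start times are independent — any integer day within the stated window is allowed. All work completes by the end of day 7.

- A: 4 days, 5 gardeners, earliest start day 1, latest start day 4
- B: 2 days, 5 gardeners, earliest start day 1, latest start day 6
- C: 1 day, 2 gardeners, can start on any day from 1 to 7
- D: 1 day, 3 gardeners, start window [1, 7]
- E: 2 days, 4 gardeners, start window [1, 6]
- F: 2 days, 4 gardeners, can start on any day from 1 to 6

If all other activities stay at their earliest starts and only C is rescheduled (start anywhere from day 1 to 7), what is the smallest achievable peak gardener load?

21

C@1: d1:23  d2:18  d3:5  d4:5  d5:0  d6:0  d7:0 → peak 23
C@2: d1:21  d2:20  d3:5  d4:5  d5:0  d6:0  d7:0 → peak 21
C@3: d1:21  d2:18  d3:7  d4:5  d5:0  d6:0  d7:0 → peak 21
C@4: d1:21  d2:18  d3:5  d4:7  d5:0  d6:0  d7:0 → peak 21
C@5: d1:21  d2:18  d3:5  d4:5  d5:2  d6:0  d7:0 → peak 21
C@6: d1:21  d2:18  d3:5  d4:5  d5:0  d6:2  d7:0 → peak 21
C@7: d1:21  d2:18  d3:5  d4:5  d5:0  d6:0  d7:2 → peak 21
Best is C@2, peak 21.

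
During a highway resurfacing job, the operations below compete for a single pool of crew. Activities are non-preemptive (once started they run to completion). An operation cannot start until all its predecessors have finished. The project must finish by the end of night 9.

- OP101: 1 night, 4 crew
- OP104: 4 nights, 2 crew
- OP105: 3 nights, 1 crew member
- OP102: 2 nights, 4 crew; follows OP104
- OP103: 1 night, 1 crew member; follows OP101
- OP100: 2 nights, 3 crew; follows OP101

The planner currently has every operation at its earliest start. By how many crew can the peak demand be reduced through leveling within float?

3

Early-start peak: n1:7  n2:7  n3:6  n4:2  n5:4  n6:4  n7:0  n8:0  n9:0 ⇒ 7.
Leveled (OP101@1, OP104@2, OP105@2, OP102@6, OP103@2, OP100@8): n1:4  n2:4  n3:3  n4:3  n5:2  n6:4  n7:4  n8:3  n9:3 ⇒ 4.
Reduction 7 − 4 = 3.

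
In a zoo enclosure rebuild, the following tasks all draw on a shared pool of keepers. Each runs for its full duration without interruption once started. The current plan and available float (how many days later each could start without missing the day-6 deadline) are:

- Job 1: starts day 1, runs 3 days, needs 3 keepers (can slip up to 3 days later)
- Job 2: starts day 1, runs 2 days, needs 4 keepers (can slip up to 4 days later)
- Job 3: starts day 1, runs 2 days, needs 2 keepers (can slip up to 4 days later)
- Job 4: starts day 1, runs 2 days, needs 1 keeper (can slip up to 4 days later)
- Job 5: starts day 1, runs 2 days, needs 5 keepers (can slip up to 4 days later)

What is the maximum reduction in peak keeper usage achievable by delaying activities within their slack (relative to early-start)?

Early-start peak: d1:15  d2:15  d3:3  d4:0  d5:0  d6:0 ⇒ 15.
Leveled (Job 1@1, Job 2@1, Job 3@3, Job 4@3, Job 5@5): d1:7  d2:7  d3:6  d4:3  d5:5  d6:5 ⇒ 7.
Reduction 15 − 7 = 8.

8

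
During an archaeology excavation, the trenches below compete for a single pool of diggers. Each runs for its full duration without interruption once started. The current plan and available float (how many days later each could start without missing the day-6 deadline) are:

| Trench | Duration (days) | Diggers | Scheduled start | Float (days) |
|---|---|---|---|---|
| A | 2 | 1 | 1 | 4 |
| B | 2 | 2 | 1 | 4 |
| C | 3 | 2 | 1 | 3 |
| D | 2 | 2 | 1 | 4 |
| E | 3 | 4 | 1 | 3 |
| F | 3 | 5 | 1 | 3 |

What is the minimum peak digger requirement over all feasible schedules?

Early-start (A@1, B@1, C@1, D@1, E@1, F@1) gives peak 16: d1:16  d2:16  d3:11  d4:0  d5:0  d6:0.
Shift C→3, D→4, E→4.
Schedule A@1, B@1, C@3, D@4, E@4, F@1: d1:8  d2:8  d3:7  d4:8  d5:8  d6:4 — peak 8.
Total digger-days = 43 over 6 days ⇒ peak ≥ ⌈43/6⌉ = 8, so 8 is optimal.

8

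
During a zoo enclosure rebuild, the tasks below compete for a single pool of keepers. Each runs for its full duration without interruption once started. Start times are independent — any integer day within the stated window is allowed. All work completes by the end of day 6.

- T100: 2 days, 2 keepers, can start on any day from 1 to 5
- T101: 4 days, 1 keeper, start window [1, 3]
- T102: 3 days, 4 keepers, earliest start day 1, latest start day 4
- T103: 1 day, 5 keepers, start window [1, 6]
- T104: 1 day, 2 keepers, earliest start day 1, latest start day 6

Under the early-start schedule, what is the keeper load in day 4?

At early start, day 4 has: T101.
Demand: 1 = 1.

1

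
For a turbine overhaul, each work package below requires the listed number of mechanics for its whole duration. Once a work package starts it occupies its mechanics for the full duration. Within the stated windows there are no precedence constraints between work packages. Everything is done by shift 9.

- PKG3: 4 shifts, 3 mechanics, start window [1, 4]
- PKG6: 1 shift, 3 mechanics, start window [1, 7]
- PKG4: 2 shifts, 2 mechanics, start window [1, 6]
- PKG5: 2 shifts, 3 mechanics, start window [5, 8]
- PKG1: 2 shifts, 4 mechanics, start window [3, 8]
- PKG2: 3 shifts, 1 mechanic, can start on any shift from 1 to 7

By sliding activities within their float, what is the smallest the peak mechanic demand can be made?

5

Early-start (PKG3@1, PKG6@1, PKG4@1, PKG5@5, PKG1@3, PKG2@1) gives peak 9: s1:9  s2:6  s3:8  s4:7  s5:3  s6:3  s7:0  s8:0  s9:0.
Shift PKG6→5, PKG5→6, PKG1→8, PKG2→3.
Schedule PKG3@1, PKG6@5, PKG4@1, PKG5@6, PKG1@8, PKG2@3: s1:5  s2:5  s3:4  s4:4  s5:4  s6:3  s7:3  s8:4  s9:4 — peak 5.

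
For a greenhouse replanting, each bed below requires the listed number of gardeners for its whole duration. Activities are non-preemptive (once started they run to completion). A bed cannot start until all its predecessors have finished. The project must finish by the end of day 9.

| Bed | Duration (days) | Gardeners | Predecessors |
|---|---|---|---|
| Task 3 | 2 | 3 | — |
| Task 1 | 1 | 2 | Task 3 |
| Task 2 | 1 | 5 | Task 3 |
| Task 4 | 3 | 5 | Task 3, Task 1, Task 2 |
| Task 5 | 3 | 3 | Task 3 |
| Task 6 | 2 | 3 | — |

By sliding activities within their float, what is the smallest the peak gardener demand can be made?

6

Early-start (Task 3@1, Task 1@3, Task 2@3, Task 4@4, Task 5@3, Task 6@1) gives peak 10: d1:6  d2:6  d3:10  d4:8  d5:8  d6:5  d7:0  d8:0  d9:0.
Shift Task 2→6, Task 4→7.
Schedule Task 3@1, Task 1@3, Task 2@6, Task 4@7, Task 5@3, Task 6@1: d1:6  d2:6  d3:5  d4:3  d5:3  d6:5  d7:5  d8:5  d9:5 — peak 6.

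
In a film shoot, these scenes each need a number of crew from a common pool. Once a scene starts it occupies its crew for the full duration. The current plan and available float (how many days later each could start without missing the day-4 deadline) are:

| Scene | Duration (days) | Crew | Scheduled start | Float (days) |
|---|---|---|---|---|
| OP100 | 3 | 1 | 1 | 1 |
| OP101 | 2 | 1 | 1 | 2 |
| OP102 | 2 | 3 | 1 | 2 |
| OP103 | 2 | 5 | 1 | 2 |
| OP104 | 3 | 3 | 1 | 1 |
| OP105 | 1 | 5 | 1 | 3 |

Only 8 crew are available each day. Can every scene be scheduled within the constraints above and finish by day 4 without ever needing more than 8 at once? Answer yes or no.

Total crew member-days = 35; over 4 days the average is 35/4 > 8, so some day must exceed 8.

no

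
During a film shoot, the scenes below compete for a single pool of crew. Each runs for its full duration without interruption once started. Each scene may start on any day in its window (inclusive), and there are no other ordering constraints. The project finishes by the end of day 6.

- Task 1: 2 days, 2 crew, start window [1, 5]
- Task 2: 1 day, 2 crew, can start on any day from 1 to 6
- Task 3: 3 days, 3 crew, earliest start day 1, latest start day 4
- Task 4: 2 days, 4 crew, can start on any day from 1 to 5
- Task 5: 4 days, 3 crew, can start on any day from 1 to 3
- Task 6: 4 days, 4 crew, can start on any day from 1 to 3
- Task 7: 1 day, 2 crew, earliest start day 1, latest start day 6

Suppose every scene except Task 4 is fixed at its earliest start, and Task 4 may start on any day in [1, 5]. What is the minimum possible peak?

Task 4@1: d1:20  d2:16  d3:10  d4:7  d5:0  d6:0 → peak 20
Task 4@2: d1:16  d2:16  d3:14  d4:7  d5:0  d6:0 → peak 16
Task 4@3: d1:16  d2:12  d3:14  d4:11  d5:0  d6:0 → peak 16
Task 4@4: d1:16  d2:12  d3:10  d4:11  d5:4  d6:0 → peak 16
Task 4@5: d1:16  d2:12  d3:10  d4:7  d5:4  d6:4 → peak 16
Best is Task 4@2, peak 16.

16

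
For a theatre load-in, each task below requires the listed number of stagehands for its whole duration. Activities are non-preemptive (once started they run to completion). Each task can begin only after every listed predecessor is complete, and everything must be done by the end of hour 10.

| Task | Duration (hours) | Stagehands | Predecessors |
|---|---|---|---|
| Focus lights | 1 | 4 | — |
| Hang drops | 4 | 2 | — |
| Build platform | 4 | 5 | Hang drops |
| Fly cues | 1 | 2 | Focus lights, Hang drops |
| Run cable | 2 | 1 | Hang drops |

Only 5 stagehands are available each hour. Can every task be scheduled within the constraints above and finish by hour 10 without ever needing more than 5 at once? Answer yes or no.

Schedule Focus lights@5, Hang drops@1, Build platform@7, Fly cues@6, Run cable@5: h1:2  h2:2  h3:2  h4:2  h5:5  h6:3  h7:5  h8:5  h9:5  h10:5 — peak 5 ≤ 5.

yes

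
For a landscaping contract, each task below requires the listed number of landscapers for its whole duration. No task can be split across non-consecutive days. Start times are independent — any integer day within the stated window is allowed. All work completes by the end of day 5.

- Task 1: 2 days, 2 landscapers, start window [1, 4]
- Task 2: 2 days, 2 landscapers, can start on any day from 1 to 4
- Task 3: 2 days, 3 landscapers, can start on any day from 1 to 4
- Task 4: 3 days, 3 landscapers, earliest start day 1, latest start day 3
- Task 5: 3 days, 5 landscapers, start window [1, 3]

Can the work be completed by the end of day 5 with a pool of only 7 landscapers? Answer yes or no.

no

Total landscaper-days = 38; over 5 days the average is 38/5 > 7, so some day must exceed 7.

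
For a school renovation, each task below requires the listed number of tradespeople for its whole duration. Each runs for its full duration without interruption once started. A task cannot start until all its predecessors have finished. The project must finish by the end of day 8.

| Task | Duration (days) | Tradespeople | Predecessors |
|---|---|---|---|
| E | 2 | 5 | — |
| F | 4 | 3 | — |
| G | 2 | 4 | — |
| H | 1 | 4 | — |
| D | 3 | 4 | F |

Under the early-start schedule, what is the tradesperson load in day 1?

16

At early start, day 1 has: E, F, G, H.
Demand: 5 + 3 + 4 + 4 = 16.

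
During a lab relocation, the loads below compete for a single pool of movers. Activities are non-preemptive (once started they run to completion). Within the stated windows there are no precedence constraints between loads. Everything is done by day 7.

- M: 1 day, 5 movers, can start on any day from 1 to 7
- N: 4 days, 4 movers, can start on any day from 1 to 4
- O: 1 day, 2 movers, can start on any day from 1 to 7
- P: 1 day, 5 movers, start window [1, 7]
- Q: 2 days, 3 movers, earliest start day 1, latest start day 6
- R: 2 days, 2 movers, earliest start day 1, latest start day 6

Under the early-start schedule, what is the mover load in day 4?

4

At early start, day 4 has: N.
Demand: 4 = 4.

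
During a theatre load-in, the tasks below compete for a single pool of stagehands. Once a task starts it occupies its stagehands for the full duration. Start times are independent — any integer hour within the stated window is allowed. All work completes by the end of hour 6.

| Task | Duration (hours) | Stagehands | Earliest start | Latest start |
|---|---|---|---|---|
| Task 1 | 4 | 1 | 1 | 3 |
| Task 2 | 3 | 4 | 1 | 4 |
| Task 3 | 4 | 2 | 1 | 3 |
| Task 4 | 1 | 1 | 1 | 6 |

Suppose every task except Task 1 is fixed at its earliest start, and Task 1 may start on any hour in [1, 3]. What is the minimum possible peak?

Task 1@1: h1:8  h2:7  h3:7  h4:3  h5:0  h6:0 → peak 8
Task 1@2: h1:7  h2:7  h3:7  h4:3  h5:1  h6:0 → peak 7
Task 1@3: h1:7  h2:6  h3:7  h4:3  h5:1  h6:1 → peak 7
Best is Task 1@2, peak 7.

7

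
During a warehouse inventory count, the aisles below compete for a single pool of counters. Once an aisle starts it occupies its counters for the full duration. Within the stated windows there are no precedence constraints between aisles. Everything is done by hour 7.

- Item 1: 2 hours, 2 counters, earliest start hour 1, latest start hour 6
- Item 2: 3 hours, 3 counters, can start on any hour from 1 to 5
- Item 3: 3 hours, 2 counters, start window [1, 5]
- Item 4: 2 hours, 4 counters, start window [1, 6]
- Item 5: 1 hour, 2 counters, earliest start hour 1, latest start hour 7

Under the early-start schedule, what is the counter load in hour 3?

5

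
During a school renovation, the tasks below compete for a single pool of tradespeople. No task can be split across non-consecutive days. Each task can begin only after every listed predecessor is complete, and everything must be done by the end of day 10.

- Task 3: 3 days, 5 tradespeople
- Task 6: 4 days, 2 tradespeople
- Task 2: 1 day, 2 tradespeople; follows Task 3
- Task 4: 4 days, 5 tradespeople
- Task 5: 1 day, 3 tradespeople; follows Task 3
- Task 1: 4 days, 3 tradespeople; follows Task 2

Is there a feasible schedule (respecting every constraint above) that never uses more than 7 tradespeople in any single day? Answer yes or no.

no

The minimum achievable peak is 8; 7 < 8, so no feasible schedule stays within the cap.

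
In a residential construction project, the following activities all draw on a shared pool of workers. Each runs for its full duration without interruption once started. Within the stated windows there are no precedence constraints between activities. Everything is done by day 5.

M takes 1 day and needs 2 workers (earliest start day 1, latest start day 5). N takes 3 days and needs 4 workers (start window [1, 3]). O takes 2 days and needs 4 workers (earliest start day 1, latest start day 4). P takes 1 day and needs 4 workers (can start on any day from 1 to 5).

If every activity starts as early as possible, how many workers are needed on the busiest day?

14

Early-start schedule: M@1, N@1, O@1, P@1.
Load per day: day 1: 14, day 2: 8, day 3: 4, day 4: 0, day 5: 0.
Peak is 14.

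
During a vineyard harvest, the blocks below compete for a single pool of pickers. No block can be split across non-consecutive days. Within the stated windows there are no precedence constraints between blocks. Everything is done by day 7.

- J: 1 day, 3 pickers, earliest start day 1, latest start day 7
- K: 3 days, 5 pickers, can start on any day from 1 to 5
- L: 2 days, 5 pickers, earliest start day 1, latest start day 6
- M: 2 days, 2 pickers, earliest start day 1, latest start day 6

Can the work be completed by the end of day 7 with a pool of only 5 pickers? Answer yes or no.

Schedule J@1, K@3, L@6, M@1: d1:5  d2:2  d3:5  d4:5  d5:5  d6:5  d7:5 — peak 5 ≤ 5.

yes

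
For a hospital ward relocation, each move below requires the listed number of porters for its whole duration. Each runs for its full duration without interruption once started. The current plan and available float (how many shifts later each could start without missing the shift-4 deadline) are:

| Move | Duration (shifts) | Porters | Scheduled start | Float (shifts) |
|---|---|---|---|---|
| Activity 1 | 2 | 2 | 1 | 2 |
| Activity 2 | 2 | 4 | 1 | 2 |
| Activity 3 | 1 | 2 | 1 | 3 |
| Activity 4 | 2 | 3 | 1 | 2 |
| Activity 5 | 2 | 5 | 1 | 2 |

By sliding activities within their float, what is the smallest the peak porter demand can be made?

8

Early-start (Activity 1@1, Activity 2@1, Activity 3@1, Activity 4@1, Activity 5@1) gives peak 16: s1:16  s2:14  s3:0  s4:0.
Shift Activity 4→3, Activity 5→3.
Schedule Activity 1@1, Activity 2@1, Activity 3@1, Activity 4@3, Activity 5@3: s1:8  s2:6  s3:8  s4:8 — peak 8.
Total porter-shifts = 30 over 4 shifts ⇒ peak ≥ ⌈30/4⌉ = 8, so 8 is optimal.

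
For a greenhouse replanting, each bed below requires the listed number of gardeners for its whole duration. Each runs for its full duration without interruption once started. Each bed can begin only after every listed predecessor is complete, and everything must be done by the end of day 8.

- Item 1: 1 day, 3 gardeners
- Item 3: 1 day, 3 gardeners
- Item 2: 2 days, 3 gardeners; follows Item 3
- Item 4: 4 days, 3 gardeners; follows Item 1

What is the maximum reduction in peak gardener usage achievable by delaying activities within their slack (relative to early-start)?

3

Early-start peak: d1:6  d2:6  d3:6  d4:3  d5:3  d6:0  d7:0  d8:0 ⇒ 6.
Leveled (Item 1@1, Item 3@2, Item 2@3, Item 4@5): d1:3  d2:3  d3:3  d4:3  d5:3  d6:3  d7:3  d8:3 ⇒ 3.
Reduction 6 − 3 = 3.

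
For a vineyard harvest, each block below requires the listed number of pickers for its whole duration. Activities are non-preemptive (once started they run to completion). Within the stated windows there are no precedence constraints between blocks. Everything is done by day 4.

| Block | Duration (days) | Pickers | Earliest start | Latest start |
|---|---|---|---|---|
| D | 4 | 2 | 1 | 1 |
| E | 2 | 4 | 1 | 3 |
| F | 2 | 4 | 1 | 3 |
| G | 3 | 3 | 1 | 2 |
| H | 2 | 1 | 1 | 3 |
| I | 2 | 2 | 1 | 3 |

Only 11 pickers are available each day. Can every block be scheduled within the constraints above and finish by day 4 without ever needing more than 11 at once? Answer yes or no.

yes

Schedule D@1, E@1, F@3, G@1, H@1, I@3: d1:10  d2:10  d3:11  d4:8 — peak 11 ≤ 11.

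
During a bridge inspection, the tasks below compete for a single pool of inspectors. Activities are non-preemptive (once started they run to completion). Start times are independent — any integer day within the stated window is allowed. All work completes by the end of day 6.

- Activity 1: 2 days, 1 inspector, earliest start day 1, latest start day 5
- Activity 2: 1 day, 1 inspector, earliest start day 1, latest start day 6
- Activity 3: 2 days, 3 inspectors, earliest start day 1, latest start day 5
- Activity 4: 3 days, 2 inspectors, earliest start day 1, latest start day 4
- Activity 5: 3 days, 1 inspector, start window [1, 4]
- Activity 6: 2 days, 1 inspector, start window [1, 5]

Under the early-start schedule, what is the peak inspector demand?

9

Early-start schedule: Activity 1@1, Activity 2@1, Activity 3@1, Activity 4@1, Activity 5@1, Activity 6@1.
Load per day: day 1: 9, day 2: 8, day 3: 3, day 4: 0, day 5: 0, day 6: 0.
Peak is 9.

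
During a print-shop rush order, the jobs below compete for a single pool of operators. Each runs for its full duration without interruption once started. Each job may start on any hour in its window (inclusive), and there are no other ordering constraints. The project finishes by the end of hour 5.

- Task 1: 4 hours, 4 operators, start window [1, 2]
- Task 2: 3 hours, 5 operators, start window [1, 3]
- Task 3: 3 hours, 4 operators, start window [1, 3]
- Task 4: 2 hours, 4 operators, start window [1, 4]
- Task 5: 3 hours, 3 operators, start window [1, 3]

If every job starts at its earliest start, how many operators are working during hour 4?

At early start, hour 4 has: Task 1.
Demand: 4 = 4.

4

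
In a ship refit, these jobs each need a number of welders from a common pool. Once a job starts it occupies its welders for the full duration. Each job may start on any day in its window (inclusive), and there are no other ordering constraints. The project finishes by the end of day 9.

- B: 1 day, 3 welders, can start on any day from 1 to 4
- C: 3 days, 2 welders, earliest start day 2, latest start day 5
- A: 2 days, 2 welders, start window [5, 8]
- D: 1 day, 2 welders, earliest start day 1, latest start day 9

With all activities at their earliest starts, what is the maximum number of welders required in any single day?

5

Early-start schedule: B@1, C@2, A@5, D@1.
Load per day: day 1: 5, day 2: 2, day 3: 2, day 4: 2, day 5: 2, day 6: 2, day 7: 0, day 8: 0, day 9: 0.
Peak is 5.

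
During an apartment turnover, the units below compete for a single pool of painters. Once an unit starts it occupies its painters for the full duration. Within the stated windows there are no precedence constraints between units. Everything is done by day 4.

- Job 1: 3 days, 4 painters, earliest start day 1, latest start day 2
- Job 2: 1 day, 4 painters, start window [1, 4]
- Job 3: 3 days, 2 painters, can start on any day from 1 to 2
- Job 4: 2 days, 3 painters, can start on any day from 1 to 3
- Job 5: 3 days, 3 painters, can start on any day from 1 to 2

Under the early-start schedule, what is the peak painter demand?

16

Early-start schedule: Job 1@1, Job 2@1, Job 3@1, Job 4@1, Job 5@1.
Load per day: day 1: 16, day 2: 12, day 3: 9, day 4: 0.
Peak is 16.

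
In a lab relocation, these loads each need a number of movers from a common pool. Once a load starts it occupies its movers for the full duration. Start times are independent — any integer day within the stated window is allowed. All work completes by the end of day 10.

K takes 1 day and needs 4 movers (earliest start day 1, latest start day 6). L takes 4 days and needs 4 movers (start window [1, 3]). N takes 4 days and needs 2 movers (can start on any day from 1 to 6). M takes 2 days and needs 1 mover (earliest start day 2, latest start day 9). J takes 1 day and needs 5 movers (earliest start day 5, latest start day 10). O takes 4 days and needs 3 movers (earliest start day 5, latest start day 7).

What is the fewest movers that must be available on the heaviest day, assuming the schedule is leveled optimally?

Early-start (K@1, L@1, N@1, M@2, J@5, O@5) gives peak 10: d1:10  d2:7  d3:7  d4:6  d5:8  d6:3  d7:3  d8:3  d9:0  d10:0.
Shift L→2, N→6, J→10, O→6.
Schedule K@1, L@2, N@6, M@2, J@10, O@6: d1:4  d2:5  d3:5  d4:4  d5:4  d6:5  d7:5  d8:5  d9:5  d10:5 — peak 5.
Total mover-days = 47 over 10 days ⇒ peak ≥ ⌈47/10⌉ = 5, so 5 is optimal.

5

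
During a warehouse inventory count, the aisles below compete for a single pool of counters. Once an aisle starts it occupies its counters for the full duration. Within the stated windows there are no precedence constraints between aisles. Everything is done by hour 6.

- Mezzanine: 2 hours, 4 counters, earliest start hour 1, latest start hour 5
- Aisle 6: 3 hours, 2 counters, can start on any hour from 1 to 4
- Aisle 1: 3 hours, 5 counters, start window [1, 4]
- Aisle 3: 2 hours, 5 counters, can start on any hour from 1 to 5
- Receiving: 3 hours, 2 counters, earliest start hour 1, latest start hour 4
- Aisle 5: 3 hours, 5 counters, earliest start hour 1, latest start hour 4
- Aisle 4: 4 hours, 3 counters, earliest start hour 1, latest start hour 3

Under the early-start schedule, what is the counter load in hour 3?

At early start, hour 3 has: Aisle 6, Aisle 1, Receiving, Aisle 5, Aisle 4.
Demand: 2 + 5 + 2 + 5 + 3 = 17.

17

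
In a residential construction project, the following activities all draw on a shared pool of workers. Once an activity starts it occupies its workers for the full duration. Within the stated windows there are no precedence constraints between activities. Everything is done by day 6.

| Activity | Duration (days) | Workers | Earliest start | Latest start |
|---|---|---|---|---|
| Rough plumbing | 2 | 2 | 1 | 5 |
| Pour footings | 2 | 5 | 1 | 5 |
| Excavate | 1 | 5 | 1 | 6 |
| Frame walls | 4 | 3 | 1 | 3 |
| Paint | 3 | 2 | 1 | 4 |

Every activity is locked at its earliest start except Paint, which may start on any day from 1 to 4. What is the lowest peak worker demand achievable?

Paint@1: d1:17  d2:12  d3:5  d4:3  d5:0  d6:0 → peak 17
Paint@2: d1:15  d2:12  d3:5  d4:5  d5:0  d6:0 → peak 15
Paint@3: d1:15  d2:10  d3:5  d4:5  d5:2  d6:0 → peak 15
Paint@4: d1:15  d2:10  d3:3  d4:5  d5:2  d6:2 → peak 15
Best is Paint@2, peak 15.

15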